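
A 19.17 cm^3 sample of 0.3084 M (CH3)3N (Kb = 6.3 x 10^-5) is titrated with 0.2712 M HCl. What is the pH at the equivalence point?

5.32

n((CH3)3N) = 0.3084 x 0.01917 = 0.005912 mol; V(HCl) at equivalence = 0.005912/0.2712 = 0.02180 L.
At equivalence the base is fully converted to (CH3)3NH+; total volume = 0.04097 L, so [(CH3)3NH+] = 0.005912/0.04097 = 0.1443 M.
Ka((CH3)3NH+) = Kw/Kb = 1.0e-14 / 6.3 x 10^-5 = 1.59e-10.
[H^+] = sqrt(Ka x [(CH3)3NH+]) = sqrt(1.59e-10 x 0.1443) = 4.79e-6 M.
pH = -log(4.79e-6) = 5.32.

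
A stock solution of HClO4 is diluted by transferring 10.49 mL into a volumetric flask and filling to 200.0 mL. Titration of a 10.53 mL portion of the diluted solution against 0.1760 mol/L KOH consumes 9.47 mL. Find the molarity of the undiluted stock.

3.02 M

n(KOH) = 0.1760 x 0.009470 = 0.001667 mol.
n(HClO4) in the aliquot = 0.001667 mol.
[diluted HClO4] = 0.001667 / 0.01053 = 0.1583 M.
Dilution factor = 200.0/10.49 = 19.07, so [stock] = 0.1583 x 19.07 = 3.02 M.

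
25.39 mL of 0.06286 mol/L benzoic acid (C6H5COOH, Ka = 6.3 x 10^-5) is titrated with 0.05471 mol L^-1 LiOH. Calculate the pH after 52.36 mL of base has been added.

n(acid) = 0.06286 x 0.02539 = 0.001596 mol; n(LiOH) added = 0.05471 x 0.05236 = 0.002865 mol.
Base is in excess by 0.002865 - 0.001596 = 0.001269 mol in a total volume of 0.07775 L.
[OH^-] = 0.001269/0.07775 = 0.01632 M, so pOH = 1.79 and pH = 14.00 - 1.79 = 12.21.

12.21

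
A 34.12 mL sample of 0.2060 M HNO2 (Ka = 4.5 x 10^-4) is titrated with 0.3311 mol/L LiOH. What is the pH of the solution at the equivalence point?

n(HNO2) = 0.2060 x 0.03412 = 0.007029 mol; V(LiOH) at equivalence = 0.007029/0.3311 = 0.02123 L.
At equivalence all the acid is converted to NO2-; total volume = 0.03412 + 0.02123 = 0.05535 L, so [NO2-] = 0.007029/0.05535 = 0.1270 M.
Kb = Kw/Ka = 1.0e-14 / 4.5 x 10^-4 = 2.22e-11.
[OH^-] = sqrt(Kb x [NO2-]) = sqrt(2.22e-11 x 0.1270) = 1.68e-6 M.
pOH = 5.77, so pH = 14.00 - 5.77 = 8.23.

8.23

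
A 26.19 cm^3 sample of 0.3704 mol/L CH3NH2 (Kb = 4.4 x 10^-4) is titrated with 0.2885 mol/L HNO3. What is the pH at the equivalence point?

5.72

n(CH3NH2) = 0.3704 x 0.02619 = 0.009701 mol; V(HNO3) at equivalence = 0.009701/0.2885 = 0.03362 L.
At equivalence the base is fully converted to CH3NH3+; total volume = 0.05981 L, so [CH3NH3+] = 0.009701/0.05981 = 0.1622 M.
Ka(CH3NH3+) = Kw/Kb = 1.0e-14 / 4.4 x 10^-4 = 2.27e-11.
[H^+] = sqrt(Ka x [CH3NH3+]) = sqrt(2.27e-11 x 0.1622) = 1.92e-6 M.
pH = -log(1.92e-6) = 5.72.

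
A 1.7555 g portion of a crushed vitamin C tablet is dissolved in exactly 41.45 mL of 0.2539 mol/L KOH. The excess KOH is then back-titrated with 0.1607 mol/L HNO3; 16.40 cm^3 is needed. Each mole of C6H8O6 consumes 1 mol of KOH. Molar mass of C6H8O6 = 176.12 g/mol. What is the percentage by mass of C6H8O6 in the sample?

79.1%

Total n(KOH) added = 0.2539 x 0.04145 = 0.01052 mol.
n(HNO3) used = 0.1607 x 0.01640 = 0.002635 mol, which equals the excess n(KOH).
So n(KOH) consumed by the sample = 0.01052 - 0.002635 = 0.007889 mol.
n(C6H8O6) = 0.007889 / 1 = 0.007889 mol.
mass C6H8O6 = 0.007889 x 176.12 = 1.389 g, so %C6H8O6 = 1.389/1.7555 x 100 = 79.1%.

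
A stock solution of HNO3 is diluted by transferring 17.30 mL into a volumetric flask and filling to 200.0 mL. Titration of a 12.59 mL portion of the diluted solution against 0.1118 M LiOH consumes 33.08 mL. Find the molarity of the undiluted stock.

n(LiOH) = 0.1118 x 0.03308 = 0.003698 mol.
n(HNO3) in the aliquot = 0.003698 mol.
[diluted HNO3] = 0.003698 / 0.01259 = 0.2938 M.
Dilution factor = 200.0/17.30 = 11.56, so [stock] = 0.2938 x 11.56 = 3.40 M.

3.40 M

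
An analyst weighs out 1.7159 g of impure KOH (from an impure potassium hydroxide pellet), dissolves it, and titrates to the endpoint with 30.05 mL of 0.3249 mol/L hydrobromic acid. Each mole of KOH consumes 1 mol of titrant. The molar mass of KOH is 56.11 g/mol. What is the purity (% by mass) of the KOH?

31.9%

n(HBr) = 0.3249 x 0.03005 = 0.009763 mol.
n(KOH) = 0.009763 / 1 = 0.009763 mol.
mass of KOH = 0.009763 x 56.11 = 0.5478 g.
% purity = 0.5478 / 1.7159 x 100 = 31.9%.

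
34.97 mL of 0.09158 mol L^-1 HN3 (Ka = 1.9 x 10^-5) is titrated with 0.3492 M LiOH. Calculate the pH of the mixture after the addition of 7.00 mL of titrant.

Initial n(HN3) = 0.09158 x 0.03497 = 0.003203 mol.
n(LiOH) added = 0.3492 x 0.007000 = 0.002444 mol, converting that many moles of HN3 to N3-.
Remaining n(HN3) = 0.0007582 mol; n(N3-) = 0.002444 mol.
By Henderson-Hasselbalch, pH = pKa + log([A^-]/[HA]) = 4.72 + log(0.002444/0.0007582) = 4.72 + (+0.51) = 5.23.

5.23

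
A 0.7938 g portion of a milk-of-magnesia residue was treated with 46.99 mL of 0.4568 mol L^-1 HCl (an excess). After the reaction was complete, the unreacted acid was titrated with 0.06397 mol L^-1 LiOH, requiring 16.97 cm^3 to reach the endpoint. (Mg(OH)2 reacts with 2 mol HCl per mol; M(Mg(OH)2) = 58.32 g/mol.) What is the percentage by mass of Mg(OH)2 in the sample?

Total n(HCl) added = 0.4568 x 0.04699 = 0.02147 mol.
n(LiOH) used = 0.06397 x 0.01697 = 0.001086 mol, which equals the excess n(HCl).
So n(HCl) consumed by the sample = 0.02147 - 0.001086 = 0.02038 mol.
n(Mg(OH)2) = 0.02038 / 2 = 0.01019 mol.
mass Mg(OH)2 = 0.01019 x 58.32 = 0.5943 g, so %Mg(OH)2 = 0.5943/0.7938 x 100 = 74.9%.

74.9%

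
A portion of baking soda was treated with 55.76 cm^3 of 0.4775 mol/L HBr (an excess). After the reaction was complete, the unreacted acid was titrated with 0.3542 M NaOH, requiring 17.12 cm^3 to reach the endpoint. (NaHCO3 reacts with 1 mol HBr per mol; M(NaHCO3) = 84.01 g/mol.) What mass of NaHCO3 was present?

1.73 g

Total n(HBr) added = 0.4775 x 0.05576 = 0.02663 mol.
n(NaOH) used = 0.3542 x 0.01712 = 0.006064 mol, which equals the excess n(HBr).
So n(HBr) consumed by the sample = 0.02663 - 0.006064 = 0.02056 mol.
n(NaHCO3) = 0.02056 / 1 = 0.02056 mol.
mass = 0.02056 mol x 84.01 g/mol = 1.73 g.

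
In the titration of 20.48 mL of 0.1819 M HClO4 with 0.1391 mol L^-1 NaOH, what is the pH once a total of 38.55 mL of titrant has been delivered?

n(acid) = 0.1819 x 0.02048 = 0.003725 mol; n(NaOH) added = 0.1391 x 0.03855 = 0.005362 mol.
Base is in excess by 0.005362 - 0.003725 = 0.001637 mol in a total volume of 0.05903 L.
[OH^-] = 0.001637/0.05903 = 0.02773 M, so pOH = 1.56 and pH = 14.00 - 1.56 = 12.44.

12.44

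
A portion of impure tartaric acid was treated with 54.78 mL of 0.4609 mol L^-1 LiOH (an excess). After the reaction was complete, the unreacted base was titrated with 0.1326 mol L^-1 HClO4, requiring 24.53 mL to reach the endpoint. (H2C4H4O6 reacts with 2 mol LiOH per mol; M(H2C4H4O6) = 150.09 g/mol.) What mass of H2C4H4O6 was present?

Total n(LiOH) added = 0.4609 x 0.05478 = 0.02525 mol.
n(HClO4) used = 0.1326 x 0.02453 = 0.003253 mol, which equals the excess n(LiOH).
So n(LiOH) consumed by the sample = 0.02525 - 0.003253 = 0.02200 mol.
n(H2C4H4O6) = 0.02200 / 2 = 0.01100 mol.
mass = 0.01100 mol x 150.09 g/mol = 1.65 g.

1.65 g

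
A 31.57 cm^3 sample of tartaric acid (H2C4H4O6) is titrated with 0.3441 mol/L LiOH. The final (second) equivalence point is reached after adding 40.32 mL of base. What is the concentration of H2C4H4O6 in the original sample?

n(LiOH) = 0.3441 x 0.04032 = 0.01387 mol.
At the final (second) equivalence point, 2 mol OH^- react per mol H2C4H4O6, so n(H2C4H4O6) = 0.01387 / 2 = 0.006937 mol.
[H2C4H4O6] = 0.006937 / 0.03157 L = 0.220 M.

0.220 M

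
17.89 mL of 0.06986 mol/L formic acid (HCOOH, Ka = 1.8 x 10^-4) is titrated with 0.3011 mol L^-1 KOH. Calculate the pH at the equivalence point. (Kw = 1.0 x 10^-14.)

8.25

n(HCOOH) = 0.06986 x 0.01789 = 0.001250 mol; V(KOH) at equivalence = 0.001250/0.3011 = 0.004151 L.
At equivalence all the acid is converted to HCOO-; total volume = 0.01789 + 0.004151 = 0.02204 L, so [HCOO-] = 0.001250/0.02204 = 0.05670 M.
Kb = Kw/Ka = 1.0e-14 / 1.8 x 10^-4 = 5.56e-11.
[OH^-] = sqrt(Kb x [HCOO-]) = sqrt(5.56e-11 x 0.05670) = 1.77e-6 M.
pOH = 5.75, so pH = 14.00 - 5.75 = 8.25.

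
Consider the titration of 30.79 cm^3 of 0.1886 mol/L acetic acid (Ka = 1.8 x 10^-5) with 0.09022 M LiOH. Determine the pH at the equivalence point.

n(CH3COOH) = 0.1886 x 0.03079 = 0.005807 mol; V(LiOH) at equivalence = 0.005807/0.09022 = 0.06436 L.
At equivalence all the acid is converted to CH3COO-; total volume = 0.03079 + 0.06436 = 0.09515 L, so [CH3COO-] = 0.005807/0.09515 = 0.06103 M.
Kb = Kw/Ka = 1.0e-14 / 1.8 x 10^-5 = 5.56e-10.
[OH^-] = sqrt(Kb x [CH3COO-]) = sqrt(5.56e-10 x 0.06103) = 5.82e-6 M.
pOH = 5.23, so pH = 14.00 - 5.23 = 8.77.

8.77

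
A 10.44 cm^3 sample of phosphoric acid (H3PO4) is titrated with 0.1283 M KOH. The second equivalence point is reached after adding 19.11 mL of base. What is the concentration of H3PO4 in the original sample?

n(KOH) = 0.1283 x 0.01911 = 0.002452 mol.
At the second equivalence point, 2 mol OH^- react per mol H3PO4, so n(H3PO4) = 0.002452 / 2 = 0.001226 mol.
[H3PO4] = 0.001226 / 0.01044 L = 0.117 M.

0.117 M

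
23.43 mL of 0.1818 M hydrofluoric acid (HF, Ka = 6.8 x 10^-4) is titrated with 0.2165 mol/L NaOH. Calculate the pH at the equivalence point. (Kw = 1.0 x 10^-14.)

8.08

n(HF) = 0.1818 x 0.02343 = 0.004260 mol; V(NaOH) at equivalence = 0.004260/0.2165 = 0.01967 L.
At equivalence all the acid is converted to F-; total volume = 0.02343 + 0.01967 = 0.04310 L, so [F-] = 0.004260/0.04310 = 0.09882 M.
Kb = Kw/Ka = 1.0e-14 / 6.8 x 10^-4 = 1.47e-11.
[OH^-] = sqrt(Kb x [F-]) = sqrt(1.47e-11 x 0.09882) = 1.21e-6 M.
pOH = 5.92, so pH = 14.00 - 5.92 = 8.08.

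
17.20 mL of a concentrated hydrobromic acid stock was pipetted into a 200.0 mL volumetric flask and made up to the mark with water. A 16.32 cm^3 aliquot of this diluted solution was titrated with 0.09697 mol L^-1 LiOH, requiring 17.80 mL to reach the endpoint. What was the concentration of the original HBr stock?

1.23 M

n(LiOH) = 0.09697 x 0.01780 = 0.001726 mol.
n(HBr) in the aliquot = 0.001726 mol.
[diluted HBr] = 0.001726 / 0.01632 = 0.1058 M.
Dilution factor = 200.0/17.20 = 11.63, so [stock] = 0.1058 x 11.63 = 1.23 M.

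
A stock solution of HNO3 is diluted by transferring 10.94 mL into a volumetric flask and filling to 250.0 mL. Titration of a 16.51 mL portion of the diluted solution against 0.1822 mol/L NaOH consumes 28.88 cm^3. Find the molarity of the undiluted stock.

n(NaOH) = 0.1822 x 0.02888 = 0.005262 mol.
n(HNO3) in the aliquot = 0.005262 mol.
[diluted HNO3] = 0.005262 / 0.01651 = 0.3187 M.
Dilution factor = 250.0/10.94 = 22.85, so [stock] = 0.3187 x 22.85 = 7.28 M.

7.28 M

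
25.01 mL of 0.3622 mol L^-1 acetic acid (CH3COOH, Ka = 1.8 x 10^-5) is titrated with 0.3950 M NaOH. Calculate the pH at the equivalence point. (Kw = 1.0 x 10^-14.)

n(CH3COOH) = 0.3622 x 0.02501 = 0.009059 mol; V(NaOH) at equivalence = 0.009059/0.3950 = 0.02293 L.
At equivalence all the acid is converted to CH3COO-; total volume = 0.02501 + 0.02293 = 0.04794 L, so [CH3COO-] = 0.009059/0.04794 = 0.1889 M.
Kb = Kw/Ka = 1.0e-14 / 1.8 x 10^-5 = 5.56e-10.
[OH^-] = sqrt(Kb x [CH3COO-]) = sqrt(5.56e-10 x 0.1889) = 1.02e-5 M.
pOH = 4.99, so pH = 14.00 - 4.99 = 9.01.

9.01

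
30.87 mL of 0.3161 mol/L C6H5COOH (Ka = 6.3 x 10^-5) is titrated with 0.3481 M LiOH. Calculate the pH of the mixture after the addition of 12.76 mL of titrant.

4.12

Initial n(C6H5COOH) = 0.3161 x 0.03087 = 0.009758 mol.
n(LiOH) added = 0.3481 x 0.01276 = 0.004442 mol, converting that many moles of C6H5COOH to C6H5COO-.
Remaining n(C6H5COOH) = 0.005316 mol; n(C6H5COO-) = 0.004442 mol.
By Henderson-Hasselbalch, pH = pKa + log([A^-]/[HA]) = 4.20 + log(0.004442/0.005316) = 4.20 + (-0.08) = 4.12.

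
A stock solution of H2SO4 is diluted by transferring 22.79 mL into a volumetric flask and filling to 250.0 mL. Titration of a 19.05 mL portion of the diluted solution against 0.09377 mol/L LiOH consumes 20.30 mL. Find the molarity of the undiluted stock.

0.548 M

n(LiOH) = 0.09377 x 0.02030 = 0.001904 mol.
n(H2SO4) in the aliquot = 0.001904 x 1/2 = 0.0009518 mol.
[diluted H2SO4] = 0.0009518 / 0.01905 = 0.04996 M.
Dilution factor = 250.0/22.79 = 10.97, so [stock] = 0.04996 x 10.97 = 0.548 M.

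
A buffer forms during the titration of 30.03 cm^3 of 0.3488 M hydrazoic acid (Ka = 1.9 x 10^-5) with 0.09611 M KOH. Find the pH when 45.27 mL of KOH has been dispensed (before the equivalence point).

Initial n(HN3) = 0.3488 x 0.03003 = 0.01047 mol.
n(KOH) added = 0.09611 x 0.04527 = 0.004351 mol, converting that many moles of HN3 to N3-.
Remaining n(HN3) = 0.006124 mol; n(N3-) = 0.004351 mol.
By Henderson-Hasselbalch, pH = pKa + log([A^-]/[HA]) = 4.72 + log(0.004351/0.006124) = 4.72 + (-0.15) = 4.57.

4.57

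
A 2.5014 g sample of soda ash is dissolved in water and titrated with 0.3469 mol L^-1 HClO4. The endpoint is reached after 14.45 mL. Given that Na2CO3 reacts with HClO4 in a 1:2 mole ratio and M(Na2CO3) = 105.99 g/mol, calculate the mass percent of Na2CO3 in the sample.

10.6%

n(HClO4) = 0.3469 x 0.01445 = 0.005013 mol.
n(Na2CO3) = 0.005013 / 2 = 0.002506 mol.
mass of Na2CO3 = 0.002506 x 105.99 = 0.2656 g.
% purity = 0.2656 / 2.5014 x 100 = 10.6%.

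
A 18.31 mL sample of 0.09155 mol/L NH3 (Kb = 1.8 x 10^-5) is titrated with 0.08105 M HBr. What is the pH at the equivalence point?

5.31

n(NH3) = 0.09155 x 0.01831 = 0.001676 mol; V(HBr) at equivalence = 0.001676/0.08105 = 0.02068 L.
At equivalence the base is fully converted to NH4+; total volume = 0.03899 L, so [NH4+] = 0.001676/0.03899 = 0.04299 M.
Ka(NH4+) = Kw/Kb = 1.0e-14 / 1.8 x 10^-5 = 5.56e-10.
[H^+] = sqrt(Ka x [NH4+]) = sqrt(5.56e-10 x 0.04299) = 4.89e-6 M.
pH = -log(4.89e-6) = 5.31.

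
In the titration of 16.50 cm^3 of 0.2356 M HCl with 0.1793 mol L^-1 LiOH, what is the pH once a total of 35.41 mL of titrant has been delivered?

n(acid) = 0.2356 x 0.01650 = 0.003887 mol; n(LiOH) added = 0.1793 x 0.03541 = 0.006349 mol.
Base is in excess by 0.006349 - 0.003887 = 0.002462 mol in a total volume of 0.05191 L.
[OH^-] = 0.002462/0.05191 = 0.04742 M, so pOH = 1.32 and pH = 14.00 - 1.32 = 12.68.

12.68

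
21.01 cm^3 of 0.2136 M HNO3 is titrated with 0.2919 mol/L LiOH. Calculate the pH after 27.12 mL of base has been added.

12.85

n(acid) = 0.2136 x 0.02101 = 0.004488 mol; n(LiOH) added = 0.2919 x 0.02712 = 0.007916 mol.
Base is in excess by 0.007916 - 0.004488 = 0.003429 mol in a total volume of 0.04813 L.
[OH^-] = 0.003429/0.04813 = 0.07124 M, so pOH = 1.15 and pH = 14.00 - 1.15 = 12.85.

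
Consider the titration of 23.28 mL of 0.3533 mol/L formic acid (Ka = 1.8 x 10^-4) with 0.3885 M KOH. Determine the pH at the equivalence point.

n(HCOOH) = 0.3533 x 0.02328 = 0.008225 mol; V(KOH) at equivalence = 0.008225/0.3885 = 0.02117 L.
At equivalence all the acid is converted to HCOO-; total volume = 0.02328 + 0.02117 = 0.04445 L, so [HCOO-] = 0.008225/0.04445 = 0.1850 M.
Kb = Kw/Ka = 1.0e-14 / 1.8 x 10^-4 = 5.56e-11.
[OH^-] = sqrt(Kb x [HCOO-]) = sqrt(5.56e-11 x 0.1850) = 3.21e-6 M.
pOH = 5.49, so pH = 14.00 - 5.49 = 8.51.

8.51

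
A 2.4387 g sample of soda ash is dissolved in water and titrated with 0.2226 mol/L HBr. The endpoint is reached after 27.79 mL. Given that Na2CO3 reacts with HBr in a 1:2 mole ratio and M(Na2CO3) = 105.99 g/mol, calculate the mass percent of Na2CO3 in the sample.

13.4%

n(HBr) = 0.2226 x 0.02779 = 0.006186 mol.
n(Na2CO3) = 0.006186 / 2 = 0.003093 mol.
mass of Na2CO3 = 0.003093 x 105.99 = 0.3278 g.
% purity = 0.3278 / 2.4387 x 100 = 13.4%.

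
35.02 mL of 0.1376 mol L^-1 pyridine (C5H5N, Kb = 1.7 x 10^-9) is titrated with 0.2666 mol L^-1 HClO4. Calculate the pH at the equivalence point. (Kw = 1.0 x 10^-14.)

3.14

n(C5H5N) = 0.1376 x 0.03502 = 0.004819 mol; V(HClO4) at equivalence = 0.004819/0.2666 = 0.01807 L.
At equivalence the base is fully converted to C5H5NH+; total volume = 0.05309 L, so [C5H5NH+] = 0.004819/0.05309 = 0.09076 M.
Ka(C5H5NH+) = Kw/Kb = 1.0e-14 / 1.7 x 10^-9 = 5.88e-6.
[H^+] = sqrt(Ka x [C5H5NH+]) = sqrt(5.88e-6 x 0.09076) = 0.000731 M.
pH = -log(0.000731) = 3.14.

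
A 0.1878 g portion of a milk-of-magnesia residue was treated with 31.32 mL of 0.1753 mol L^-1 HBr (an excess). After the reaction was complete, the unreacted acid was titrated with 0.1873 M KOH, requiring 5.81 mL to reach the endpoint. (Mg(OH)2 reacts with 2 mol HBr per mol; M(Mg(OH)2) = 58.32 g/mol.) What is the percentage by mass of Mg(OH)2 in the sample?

Total n(HBr) added = 0.1753 x 0.03132 = 0.005490 mol.
n(KOH) used = 0.1873 x 0.005810 = 0.001088 mol, which equals the excess n(HBr).
So n(HBr) consumed by the sample = 0.005490 - 0.001088 = 0.004402 mol.
n(Mg(OH)2) = 0.004402 / 2 = 0.002201 mol.
mass Mg(OH)2 = 0.002201 x 58.32 = 0.1284 g, so %Mg(OH)2 = 0.1284/0.1878 x 100 = 68.4%.

68.4%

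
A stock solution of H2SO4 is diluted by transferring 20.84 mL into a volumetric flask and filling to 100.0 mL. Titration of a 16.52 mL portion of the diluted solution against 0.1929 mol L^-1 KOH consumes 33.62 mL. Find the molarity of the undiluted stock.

n(KOH) = 0.1929 x 0.03362 = 0.006485 mol.
n(H2SO4) in the aliquot = 0.006485 x 1/2 = 0.003243 mol.
[diluted H2SO4] = 0.003243 / 0.01652 = 0.1963 M.
Dilution factor = 100.0/20.84 = 4.798, so [stock] = 0.1963 x 4.798 = 0.942 M.

0.942 M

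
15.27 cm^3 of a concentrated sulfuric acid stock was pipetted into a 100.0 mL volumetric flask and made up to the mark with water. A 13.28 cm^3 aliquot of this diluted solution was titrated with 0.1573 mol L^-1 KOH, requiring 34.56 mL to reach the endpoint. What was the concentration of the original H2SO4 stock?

1.34 M

n(KOH) = 0.1573 x 0.03456 = 0.005436 mol.
n(H2SO4) in the aliquot = 0.005436 x 1/2 = 0.002718 mol.
[diluted H2SO4] = 0.002718 / 0.01328 = 0.2047 M.
Dilution factor = 100.0/15.27 = 6.549, so [stock] = 0.2047 x 6.549 = 1.34 M.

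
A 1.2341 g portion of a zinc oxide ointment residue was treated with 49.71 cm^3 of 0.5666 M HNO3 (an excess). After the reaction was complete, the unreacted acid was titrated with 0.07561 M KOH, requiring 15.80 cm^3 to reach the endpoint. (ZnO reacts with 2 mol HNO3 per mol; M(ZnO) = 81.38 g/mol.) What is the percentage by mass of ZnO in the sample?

88.9%

Total n(HNO3) added = 0.5666 x 0.04971 = 0.02817 mol.
n(KOH) used = 0.07561 x 0.01580 = 0.001195 mol, which equals the excess n(HNO3).
So n(HNO3) consumed by the sample = 0.02817 - 0.001195 = 0.02697 mol.
n(ZnO) = 0.02697 / 2 = 0.01349 mol.
mass ZnO = 0.01349 x 81.38 = 1.097 g, so %ZnO = 1.097/1.2341 x 100 = 88.9%.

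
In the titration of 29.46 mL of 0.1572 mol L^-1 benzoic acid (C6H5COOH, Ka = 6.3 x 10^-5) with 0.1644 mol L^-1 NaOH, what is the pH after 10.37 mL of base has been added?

3.97

Initial n(C6H5COOH) = 0.1572 x 0.02946 = 0.004631 mol.
n(NaOH) added = 0.1644 x 0.01037 = 0.001705 mol, converting that many moles of C6H5COOH to C6H5COO-.
Remaining n(C6H5COOH) = 0.002926 mol; n(C6H5COO-) = 0.001705 mol.
By Henderson-Hasselbalch, pH = pKa + log([A^-]/[HA]) = 4.20 + log(0.001705/0.002926) = 4.20 + (-0.23) = 3.97.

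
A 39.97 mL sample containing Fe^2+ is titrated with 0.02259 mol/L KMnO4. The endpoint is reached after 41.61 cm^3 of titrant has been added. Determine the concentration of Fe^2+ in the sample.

0.118 M

n(KMnO4) = 0.02259 x 0.04161 = 0.0009400 mol.
From the balanced equation, 1 mol KMnO4 reacts with 5 mol Fe^2+, so n(Fe^2+) = 0.0009400 x 5/1 = 0.004700 mol.
[Fe^2+] = 0.004700 / 0.03997 L = 0.118 M.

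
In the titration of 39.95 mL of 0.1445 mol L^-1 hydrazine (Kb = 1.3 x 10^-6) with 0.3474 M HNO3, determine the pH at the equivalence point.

4.55

n(N2H4) = 0.1445 x 0.03995 = 0.005773 mol; V(HNO3) at equivalence = 0.005773/0.3474 = 0.01662 L.
At equivalence the base is fully converted to N2H5+; total volume = 0.05657 L, so [N2H5+] = 0.005773/0.05657 = 0.1021 M.
Ka(N2H5+) = Kw/Kb = 1.0e-14 / 1.3 x 10^-6 = 7.69e-9.
[H^+] = sqrt(Ka x [N2H5+]) = sqrt(7.69e-9 x 0.1021) = 2.80e-5 M.
pH = -log(2.80e-5) = 4.55.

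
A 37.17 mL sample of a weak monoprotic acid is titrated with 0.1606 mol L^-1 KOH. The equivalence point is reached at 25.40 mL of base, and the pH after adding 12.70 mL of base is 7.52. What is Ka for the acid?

3.0 x 10^-8

12.70 mL is half of the equivalence volume, so this is the half-equivalence point where [HA] = [A^-].
At half-equivalence pH = pKa, so pKa = 7.52.
Ka = 10^(-7.52) = 3.0 x 10^-8.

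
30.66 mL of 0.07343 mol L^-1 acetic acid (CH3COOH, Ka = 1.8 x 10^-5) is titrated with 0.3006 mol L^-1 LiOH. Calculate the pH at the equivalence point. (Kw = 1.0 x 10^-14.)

n(CH3COOH) = 0.07343 x 0.03066 = 0.002251 mol; V(LiOH) at equivalence = 0.002251/0.3006 = 0.007490 L.
At equivalence all the acid is converted to CH3COO-; total volume = 0.03066 + 0.007490 = 0.03815 L, so [CH3COO-] = 0.002251/0.03815 = 0.05901 M.
Kb = Kw/Ka = 1.0e-14 / 1.8 x 10^-5 = 5.56e-10.
[OH^-] = sqrt(Kb x [CH3COO-]) = sqrt(5.56e-10 x 0.05901) = 5.73e-6 M.
pOH = 5.24, so pH = 14.00 - 5.24 = 8.76.

8.76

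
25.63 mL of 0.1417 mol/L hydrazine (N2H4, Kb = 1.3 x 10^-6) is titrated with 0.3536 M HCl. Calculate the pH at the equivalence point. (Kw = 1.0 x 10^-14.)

n(N2H4) = 0.1417 x 0.02563 = 0.003632 mol; V(HCl) at equivalence = 0.003632/0.3536 = 0.01027 L.
At equivalence the base is fully converted to N2H5+; total volume = 0.03590 L, so [N2H5+] = 0.003632/0.03590 = 0.1012 M.
Ka(N2H5+) = Kw/Kb = 1.0e-14 / 1.3 x 10^-6 = 7.69e-9.
[H^+] = sqrt(Ka x [N2H5+]) = sqrt(7.69e-9 x 0.1012) = 2.79e-5 M.
pH = -log(2.79e-5) = 4.55.

4.55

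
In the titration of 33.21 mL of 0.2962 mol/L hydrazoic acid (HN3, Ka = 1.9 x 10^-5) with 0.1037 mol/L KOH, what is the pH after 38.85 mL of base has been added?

Initial n(HN3) = 0.2962 x 0.03321 = 0.009837 mol.
n(KOH) added = 0.1037 x 0.03885 = 0.004029 mol, converting that many moles of HN3 to N3-.
Remaining n(HN3) = 0.005808 mol; n(N3-) = 0.004029 mol.
By Henderson-Hasselbalch, pH = pKa + log([A^-]/[HA]) = 4.72 + log(0.004029/0.005808) = 4.72 + (-0.16) = 4.56.

4.56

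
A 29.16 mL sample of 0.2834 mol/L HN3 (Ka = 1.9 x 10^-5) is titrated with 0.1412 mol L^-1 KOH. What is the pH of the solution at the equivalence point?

n(HN3) = 0.2834 x 0.02916 = 0.008264 mol; V(KOH) at equivalence = 0.008264/0.1412 = 0.05853 L.
At equivalence all the acid is converted to N3-; total volume = 0.02916 + 0.05853 = 0.08769 L, so [N3-] = 0.008264/0.08769 = 0.09424 M.
Kb = Kw/Ka = 1.0e-14 / 1.9 x 10^-5 = 5.26e-10.
[OH^-] = sqrt(Kb x [N3-]) = sqrt(5.26e-10 x 0.09424) = 7.04e-6 M.
pOH = 5.15, so pH = 14.00 - 5.15 = 8.85.

8.85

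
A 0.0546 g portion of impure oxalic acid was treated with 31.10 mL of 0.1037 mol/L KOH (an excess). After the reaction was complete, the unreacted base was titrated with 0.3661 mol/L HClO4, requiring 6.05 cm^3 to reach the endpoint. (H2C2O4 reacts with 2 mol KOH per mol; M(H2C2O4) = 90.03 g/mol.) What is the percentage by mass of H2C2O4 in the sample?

83.3%

Total n(KOH) added = 0.1037 x 0.03110 = 0.003225 mol.
n(HClO4) used = 0.3661 x 0.006050 = 0.002215 mol, which equals the excess n(KOH).
So n(KOH) consumed by the sample = 0.003225 - 0.002215 = 0.001010 mol.
n(H2C2O4) = 0.001010 / 2 = 0.0005051 mol.
mass H2C2O4 = 0.0005051 x 90.03 = 0.04547 g, so %H2C2O4 = 0.04547/0.0546 x 100 = 83.3%.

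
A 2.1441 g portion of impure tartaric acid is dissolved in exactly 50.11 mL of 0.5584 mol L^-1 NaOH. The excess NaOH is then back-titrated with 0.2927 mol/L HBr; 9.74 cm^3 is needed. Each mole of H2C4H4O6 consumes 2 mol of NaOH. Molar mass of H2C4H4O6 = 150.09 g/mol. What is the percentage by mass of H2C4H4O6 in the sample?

88.0%

Total n(NaOH) added = 0.5584 x 0.05011 = 0.02798 mol.
n(HBr) used = 0.2927 x 0.009740 = 0.002851 mol, which equals the excess n(NaOH).
So n(NaOH) consumed by the sample = 0.02798 - 0.002851 = 0.02513 mol.
n(H2C4H4O6) = 0.02513 / 2 = 0.01257 mol.
mass H2C4H4O6 = 0.01257 x 150.09 = 1.886 g, so %H2C4H4O6 = 1.886/2.1441 x 100 = 88.0%.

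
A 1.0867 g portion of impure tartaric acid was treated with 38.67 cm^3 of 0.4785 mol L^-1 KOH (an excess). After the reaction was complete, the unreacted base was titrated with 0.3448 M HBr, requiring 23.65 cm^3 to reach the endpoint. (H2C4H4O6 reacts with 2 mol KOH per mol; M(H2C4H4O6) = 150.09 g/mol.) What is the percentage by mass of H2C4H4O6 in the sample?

Total n(KOH) added = 0.4785 x 0.03867 = 0.01850 mol.
n(HBr) used = 0.3448 x 0.02365 = 0.008155 mol, which equals the excess n(KOH).
So n(KOH) consumed by the sample = 0.01850 - 0.008155 = 0.01035 mol.
n(H2C4H4O6) = 0.01035 / 2 = 0.005175 mol.
mass H2C4H4O6 = 0.005175 x 150.09 = 0.7766 g, so %H2C4H4O6 = 0.7766/1.0867 x 100 = 71.5%.

71.5%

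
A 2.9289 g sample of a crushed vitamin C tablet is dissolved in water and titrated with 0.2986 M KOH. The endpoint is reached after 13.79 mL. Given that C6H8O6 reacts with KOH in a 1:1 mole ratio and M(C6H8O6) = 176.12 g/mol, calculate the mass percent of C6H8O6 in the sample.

n(KOH) = 0.2986 x 0.01379 = 0.004118 mol.
n(C6H8O6) = 0.004118 / 1 = 0.004118 mol.
mass of C6H8O6 = 0.004118 x 176.12 = 0.7252 g.
% purity = 0.7252 / 2.9289 x 100 = 24.8%.

24.8%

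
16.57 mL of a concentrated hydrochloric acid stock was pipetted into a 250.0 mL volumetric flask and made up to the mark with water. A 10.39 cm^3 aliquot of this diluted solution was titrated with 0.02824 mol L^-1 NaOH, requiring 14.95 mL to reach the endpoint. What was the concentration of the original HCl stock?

0.613 M

n(NaOH) = 0.02824 x 0.01495 = 0.0004222 mol.
n(HCl) in the aliquot = 0.0004222 mol.
[diluted HCl] = 0.0004222 / 0.01039 = 0.04063 M.
Dilution factor = 250.0/16.57 = 15.09, so [stock] = 0.04063 x 15.09 = 0.613 M.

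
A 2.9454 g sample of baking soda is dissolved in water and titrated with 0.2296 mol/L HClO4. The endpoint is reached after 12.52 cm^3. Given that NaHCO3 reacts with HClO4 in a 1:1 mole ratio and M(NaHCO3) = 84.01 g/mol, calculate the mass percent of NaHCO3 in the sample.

n(HClO4) = 0.2296 x 0.01252 = 0.002875 mol.
n(NaHCO3) = 0.002875 / 1 = 0.002875 mol.
mass of NaHCO3 = 0.002875 x 84.01 = 0.2415 g.
% purity = 0.2415 / 2.9454 x 100 = 8.20%.

8.20%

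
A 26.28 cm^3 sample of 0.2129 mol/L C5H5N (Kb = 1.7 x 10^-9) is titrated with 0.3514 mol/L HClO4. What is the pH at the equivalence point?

3.05

n(C5H5N) = 0.2129 x 0.02628 = 0.005595 mol; V(HClO4) at equivalence = 0.005595/0.3514 = 0.01592 L.
At equivalence the base is fully converted to C5H5NH+; total volume = 0.04220 L, so [C5H5NH+] = 0.005595/0.04220 = 0.1326 M.
Ka(C5H5NH+) = Kw/Kb = 1.0e-14 / 1.7 x 10^-9 = 5.88e-6.
[H^+] = sqrt(Ka x [C5H5NH+]) = sqrt(5.88e-6 x 0.1326) = 0.000883 M.
pH = -log(0.000883) = 3.05.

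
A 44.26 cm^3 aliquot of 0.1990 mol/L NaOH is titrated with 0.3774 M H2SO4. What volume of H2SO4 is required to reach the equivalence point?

n(NaOH) = 0.1990 mol/L x 0.04426 L = 0.008808 mol.
The neutralisation is 2 NaOH : 1 H2SO4, so n(H2SO4) = 0.008808 x 1/2 = 0.004404 mol.
V(H2SO4) = 0.004404 / 0.3774 = 0.01167 L = 11.7 mL.

11.7 mL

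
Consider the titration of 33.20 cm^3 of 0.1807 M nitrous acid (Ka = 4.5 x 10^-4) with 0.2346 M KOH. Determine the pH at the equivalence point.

8.18

n(HNO2) = 0.1807 x 0.03320 = 0.005999 mol; V(KOH) at equivalence = 0.005999/0.2346 = 0.02557 L.
At equivalence all the acid is converted to NO2-; total volume = 0.03320 + 0.02557 = 0.05877 L, so [NO2-] = 0.005999/0.05877 = 0.1021 M.
Kb = Kw/Ka = 1.0e-14 / 4.5 x 10^-4 = 2.22e-11.
[OH^-] = sqrt(Kb x [NO2-]) = sqrt(2.22e-11 x 0.1021) = 1.51e-6 M.
pOH = 5.82, so pH = 14.00 - 5.82 = 8.18.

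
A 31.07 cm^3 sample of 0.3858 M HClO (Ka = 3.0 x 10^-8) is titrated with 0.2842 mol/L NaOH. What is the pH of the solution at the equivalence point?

n(HClO) = 0.3858 x 0.03107 = 0.01199 mol; V(NaOH) at equivalence = 0.01199/0.2842 = 0.04218 L.
At equivalence all the acid is converted to ClO-; total volume = 0.03107 + 0.04218 = 0.07325 L, so [ClO-] = 0.01199/0.07325 = 0.1636 M.
Kb = Kw/Ka = 1.0e-14 / 3.0 x 10^-8 = 3.33e-7.
[OH^-] = sqrt(Kb x [ClO-]) = sqrt(3.33e-7 x 0.1636) = 0.000234 M.
pOH = 3.63, so pH = 14.00 - 3.63 = 10.37.

10.37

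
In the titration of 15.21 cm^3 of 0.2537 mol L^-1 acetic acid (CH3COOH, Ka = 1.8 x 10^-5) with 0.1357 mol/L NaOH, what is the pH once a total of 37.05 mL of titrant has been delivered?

n(acid) = 0.2537 x 0.01521 = 0.003859 mol; n(NaOH) added = 0.1357 x 0.03705 = 0.005028 mol.
Base is in excess by 0.005028 - 0.003859 = 0.001169 mol in a total volume of 0.05226 L.
[OH^-] = 0.001169/0.05226 = 0.02237 M, so pOH = 1.65 and pH = 14.00 - 1.65 = 12.35.

12.35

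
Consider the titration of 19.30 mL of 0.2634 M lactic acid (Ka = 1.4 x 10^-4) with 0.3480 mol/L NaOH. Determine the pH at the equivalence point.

n(HC3H5O3) = 0.2634 x 0.01930 = 0.005084 mol; V(NaOH) at equivalence = 0.005084/0.3480 = 0.01461 L.
At equivalence all the acid is converted to C3H5O3-; total volume = 0.01930 + 0.01461 = 0.03391 L, so [C3H5O3-] = 0.005084/0.03391 = 0.1499 M.
Kb = Kw/Ka = 1.0e-14 / 1.4 x 10^-4 = 7.14e-11.
[OH^-] = sqrt(Kb x [C3H5O3-]) = sqrt(7.14e-11 x 0.1499) = 3.27e-6 M.
pOH = 5.49, so pH = 14.00 - 5.49 = 8.51.

8.51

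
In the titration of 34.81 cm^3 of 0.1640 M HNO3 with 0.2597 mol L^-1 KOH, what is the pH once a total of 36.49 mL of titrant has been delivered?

12.72

n(acid) = 0.1640 x 0.03481 = 0.005709 mol; n(KOH) added = 0.2597 x 0.03649 = 0.009476 mol.
Base is in excess by 0.009476 - 0.005709 = 0.003768 mol in a total volume of 0.07130 L.
[OH^-] = 0.003768/0.07130 = 0.05284 M, so pOH = 1.28 and pH = 14.00 - 1.28 = 12.72.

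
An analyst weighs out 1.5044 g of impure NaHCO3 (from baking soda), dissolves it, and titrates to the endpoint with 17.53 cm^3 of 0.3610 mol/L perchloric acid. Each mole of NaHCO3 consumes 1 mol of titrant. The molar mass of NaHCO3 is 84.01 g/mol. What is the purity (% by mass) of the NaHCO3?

35.3%

n(HClO4) = 0.3610 x 0.01753 = 0.006328 mol.
n(NaHCO3) = 0.006328 / 1 = 0.006328 mol.
mass of NaHCO3 = 0.006328 x 84.01 = 0.5316 g.
% purity = 0.5316 / 1.5044 x 100 = 35.3%.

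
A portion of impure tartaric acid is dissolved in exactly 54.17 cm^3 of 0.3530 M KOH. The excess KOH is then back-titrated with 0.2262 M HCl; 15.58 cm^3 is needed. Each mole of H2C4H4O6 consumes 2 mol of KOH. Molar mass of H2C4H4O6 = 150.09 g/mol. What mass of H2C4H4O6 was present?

Total n(KOH) added = 0.3530 x 0.05417 = 0.01912 mol.
n(HCl) used = 0.2262 x 0.01558 = 0.003524 mol, which equals the excess n(KOH).
So n(KOH) consumed by the sample = 0.01912 - 0.003524 = 0.01560 mol.
n(H2C4H4O6) = 0.01560 / 2 = 0.007799 mol.
mass = 0.007799 mol x 150.09 g/mol = 1.17 g.

1.17 g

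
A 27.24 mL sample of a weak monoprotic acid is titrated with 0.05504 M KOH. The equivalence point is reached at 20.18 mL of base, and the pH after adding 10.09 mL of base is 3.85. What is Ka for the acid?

10.09 mL is half of the equivalence volume, so this is the half-equivalence point where [HA] = [A^-].
At half-equivalence pH = pKa, so pKa = 3.85.
Ka = 10^(-3.85) = 1.4 x 10^-4.

1.4 x 10^-4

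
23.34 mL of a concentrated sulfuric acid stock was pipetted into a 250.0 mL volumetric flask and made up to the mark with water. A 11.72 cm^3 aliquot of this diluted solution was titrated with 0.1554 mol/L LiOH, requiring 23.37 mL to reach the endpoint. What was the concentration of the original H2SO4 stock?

n(LiOH) = 0.1554 x 0.02337 = 0.003632 mol.
n(H2SO4) in the aliquot = 0.003632 x 1/2 = 0.001816 mol.
[diluted H2SO4] = 0.001816 / 0.01172 = 0.1549 M.
Dilution factor = 250.0/23.34 = 10.71, so [stock] = 0.1549 x 10.71 = 1.66 M.

1.66 M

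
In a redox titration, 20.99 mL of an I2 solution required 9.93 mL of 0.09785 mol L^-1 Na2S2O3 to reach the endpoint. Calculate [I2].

n(Na2S2O3) = 0.09785 x 0.009930 = 0.0009717 mol.
From the balanced equation, 2 mol Na2S2O3 reacts with 1 mol I2, so n(I2) = 0.0009717 x 1/2 = 0.0004858 mol.
[I2] = 0.0004858 / 0.02099 L = 0.0231 M.

0.0231 M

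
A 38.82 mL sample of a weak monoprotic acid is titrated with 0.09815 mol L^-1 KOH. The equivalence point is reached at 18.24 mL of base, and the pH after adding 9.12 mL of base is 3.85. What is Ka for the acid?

1.4 x 10^-4

9.12 mL is half of the equivalence volume, so this is the half-equivalence point where [HA] = [A^-].
At half-equivalence pH = pKa, so pKa = 3.85.
Ka = 10^(-3.85) = 1.4 x 10^-4.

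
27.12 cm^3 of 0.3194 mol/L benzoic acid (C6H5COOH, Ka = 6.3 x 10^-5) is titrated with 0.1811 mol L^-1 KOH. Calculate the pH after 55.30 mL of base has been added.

n(acid) = 0.3194 x 0.02712 = 0.008662 mol; n(KOH) added = 0.1811 x 0.05530 = 0.01001 mol.
Base is in excess by 0.01001 - 0.008662 = 0.001353 mol in a total volume of 0.08242 L.
[OH^-] = 0.001353/0.08242 = 0.01641 M, so pOH = 1.78 and pH = 14.00 - 1.78 = 12.22.

12.22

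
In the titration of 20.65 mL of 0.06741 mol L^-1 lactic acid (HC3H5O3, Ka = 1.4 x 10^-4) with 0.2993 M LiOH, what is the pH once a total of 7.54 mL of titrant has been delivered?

12.49

n(acid) = 0.06741 x 0.02065 = 0.001392 mol; n(LiOH) added = 0.2993 x 0.007540 = 0.002257 mol.
Base is in excess by 0.002257 - 0.001392 = 0.0008647 mol in a total volume of 0.02819 L.
[OH^-] = 0.0008647/0.02819 = 0.03067 M, so pOH = 1.51 and pH = 14.00 - 1.51 = 12.49.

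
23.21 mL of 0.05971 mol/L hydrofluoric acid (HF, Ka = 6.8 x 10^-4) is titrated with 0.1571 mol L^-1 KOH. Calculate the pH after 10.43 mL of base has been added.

n(acid) = 0.05971 x 0.02321 = 0.001386 mol; n(KOH) added = 0.1571 x 0.01043 = 0.001639 mol.
Base is in excess by 0.001639 - 0.001386 = 0.0002527 mol in a total volume of 0.03364 L.
[OH^-] = 0.0002527/0.03364 = 0.007511 M, so pOH = 2.12 and pH = 14.00 - 2.12 = 11.88.

11.88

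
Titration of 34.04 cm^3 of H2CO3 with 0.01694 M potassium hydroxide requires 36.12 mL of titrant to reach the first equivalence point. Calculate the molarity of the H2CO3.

0.0180 M

n(KOH) = 0.01694 x 0.03612 = 0.0006119 mol.
At the first equivalence point, 1 mol OH^- react per mol H2CO3, so n(H2CO3) = 0.0006119 / 1 = 0.0006119 mol.
[H2CO3] = 0.0006119 / 0.03404 L = 0.0180 M.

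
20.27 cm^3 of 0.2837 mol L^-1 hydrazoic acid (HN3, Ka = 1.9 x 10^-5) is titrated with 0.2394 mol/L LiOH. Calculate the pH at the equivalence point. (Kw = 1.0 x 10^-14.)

n(HN3) = 0.2837 x 0.02027 = 0.005751 mol; V(LiOH) at equivalence = 0.005751/0.2394 = 0.02402 L.
At equivalence all the acid is converted to N3-; total volume = 0.02027 + 0.02402 = 0.04429 L, so [N3-] = 0.005751/0.04429 = 0.1298 M.
Kb = Kw/Ka = 1.0e-14 / 1.9 x 10^-5 = 5.26e-10.
[OH^-] = sqrt(Kb x [N3-]) = sqrt(5.26e-10 x 0.1298) = 8.27e-6 M.
pOH = 5.08, so pH = 14.00 - 5.08 = 8.92.

8.92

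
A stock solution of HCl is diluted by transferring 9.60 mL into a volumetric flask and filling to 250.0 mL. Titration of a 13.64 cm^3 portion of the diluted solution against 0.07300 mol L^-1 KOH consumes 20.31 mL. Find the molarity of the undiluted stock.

2.83 M

n(KOH) = 0.07300 x 0.02031 = 0.001483 mol.
n(HCl) in the aliquot = 0.001483 mol.
[diluted HCl] = 0.001483 / 0.01364 = 0.1087 M.
Dilution factor = 250.0/9.600 = 26.04, so [stock] = 0.1087 x 26.04 = 2.83 M.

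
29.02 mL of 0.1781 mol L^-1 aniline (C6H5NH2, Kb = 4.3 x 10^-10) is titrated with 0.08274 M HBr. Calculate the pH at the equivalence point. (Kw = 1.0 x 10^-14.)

2.94

n(C6H5NH2) = 0.1781 x 0.02902 = 0.005168 mol; V(HBr) at equivalence = 0.005168/0.08274 = 0.06247 L.
At equivalence the base is fully converted to C6H5NH3+; total volume = 0.09149 L, so [C6H5NH3+] = 0.005168/0.09149 = 0.05649 M.
Ka(C6H5NH3+) = Kw/Kb = 1.0e-14 / 4.3 x 10^-10 = 2.33e-5.
[H^+] = sqrt(Ka x [C6H5NH3+]) = sqrt(2.33e-5 x 0.05649) = 0.00115 M.
pH = -log(0.00115) = 2.94.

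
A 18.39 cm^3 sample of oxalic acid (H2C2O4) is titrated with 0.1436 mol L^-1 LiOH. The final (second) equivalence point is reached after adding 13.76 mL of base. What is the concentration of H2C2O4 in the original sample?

0.0537 M

n(LiOH) = 0.1436 x 0.01376 = 0.001976 mol.
At the final (second) equivalence point, 2 mol OH^- react per mol H2C2O4, so n(H2C2O4) = 0.001976 / 2 = 0.0009880 mol.
[H2C2O4] = 0.0009880 / 0.01839 L = 0.0537 M.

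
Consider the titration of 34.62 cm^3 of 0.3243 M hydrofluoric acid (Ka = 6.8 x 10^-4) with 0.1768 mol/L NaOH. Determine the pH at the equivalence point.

8.11

n(HF) = 0.3243 x 0.03462 = 0.01123 mol; V(NaOH) at equivalence = 0.01123/0.1768 = 0.06350 L.
At equivalence all the acid is converted to F-; total volume = 0.03462 + 0.06350 = 0.09812 L, so [F-] = 0.01123/0.09812 = 0.1144 M.
Kb = Kw/Ka = 1.0e-14 / 6.8 x 10^-4 = 1.47e-11.
[OH^-] = sqrt(Kb x [F-]) = sqrt(1.47e-11 x 0.1144) = 1.30e-6 M.
pOH = 5.89, so pH = 14.00 - 5.89 = 8.11.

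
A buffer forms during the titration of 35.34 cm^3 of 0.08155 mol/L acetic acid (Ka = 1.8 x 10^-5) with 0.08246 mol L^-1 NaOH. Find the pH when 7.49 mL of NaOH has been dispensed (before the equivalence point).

Initial n(CH3COOH) = 0.08155 x 0.03534 = 0.002882 mol.
n(NaOH) added = 0.08246 x 0.007490 = 0.0006176 mol, converting that many moles of CH3COOH to CH3COO-.
Remaining n(CH3COOH) = 0.002264 mol; n(CH3COO-) = 0.0006176 mol.
By Henderson-Hasselbalch, pH = pKa + log([A^-]/[HA]) = 4.74 + log(0.0006176/0.002264) = 4.74 + (-0.56) = 4.18.

4.18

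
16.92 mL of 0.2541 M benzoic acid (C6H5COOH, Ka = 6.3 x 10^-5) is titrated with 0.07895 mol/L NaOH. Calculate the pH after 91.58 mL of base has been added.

n(acid) = 0.2541 x 0.01692 = 0.004299 mol; n(NaOH) added = 0.07895 x 0.09158 = 0.007230 mol.
Base is in excess by 0.007230 - 0.004299 = 0.002931 mol in a total volume of 0.1085 L.
[OH^-] = 0.002931/0.1085 = 0.02701 M, so pOH = 1.57 and pH = 14.00 - 1.57 = 12.43.

12.43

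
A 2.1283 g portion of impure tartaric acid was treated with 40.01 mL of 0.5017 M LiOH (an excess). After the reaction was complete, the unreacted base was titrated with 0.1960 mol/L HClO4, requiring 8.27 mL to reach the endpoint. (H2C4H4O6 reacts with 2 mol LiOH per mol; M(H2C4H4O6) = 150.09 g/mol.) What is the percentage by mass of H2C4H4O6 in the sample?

65.1%

Total n(LiOH) added = 0.5017 x 0.04001 = 0.02007 mol.
n(HClO4) used = 0.1960 x 0.008270 = 0.001621 mol, which equals the excess n(LiOH).
So n(LiOH) consumed by the sample = 0.02007 - 0.001621 = 0.01845 mol.
n(H2C4H4O6) = 0.01845 / 2 = 0.009226 mol.
mass H2C4H4O6 = 0.009226 x 150.09 = 1.385 g, so %H2C4H4O6 = 1.385/2.1283 x 100 = 65.1%.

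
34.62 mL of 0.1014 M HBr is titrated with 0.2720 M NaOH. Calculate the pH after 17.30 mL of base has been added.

12.36

n(acid) = 0.1014 x 0.03462 = 0.003510 mol; n(NaOH) added = 0.2720 x 0.01730 = 0.004706 mol.
Base is in excess by 0.004706 - 0.003510 = 0.001195 mol in a total volume of 0.05192 L.
[OH^-] = 0.001195/0.05192 = 0.02302 M, so pOH = 1.64 and pH = 14.00 - 1.64 = 12.36.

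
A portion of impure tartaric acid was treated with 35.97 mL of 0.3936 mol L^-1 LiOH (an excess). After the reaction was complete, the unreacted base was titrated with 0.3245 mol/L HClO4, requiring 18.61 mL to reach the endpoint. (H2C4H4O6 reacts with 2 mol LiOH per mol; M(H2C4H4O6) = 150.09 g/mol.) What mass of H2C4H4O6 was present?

Total n(LiOH) added = 0.3936 x 0.03597 = 0.01416 mol.
n(HClO4) used = 0.3245 x 0.01861 = 0.006039 mol, which equals the excess n(LiOH).
So n(LiOH) consumed by the sample = 0.01416 - 0.006039 = 0.008119 mol.
n(H2C4H4O6) = 0.008119 / 2 = 0.004059 mol.
mass = 0.004059 mol x 150.09 g/mol = 0.609 g.

0.609 g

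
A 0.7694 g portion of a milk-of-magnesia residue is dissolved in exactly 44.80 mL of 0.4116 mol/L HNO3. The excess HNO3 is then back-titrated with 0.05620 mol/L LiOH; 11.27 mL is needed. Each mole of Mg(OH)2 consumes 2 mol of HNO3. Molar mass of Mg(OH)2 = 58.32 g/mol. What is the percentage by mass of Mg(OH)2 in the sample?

Total n(HNO3) added = 0.4116 x 0.04480 = 0.01844 mol.
n(LiOH) used = 0.05620 x 0.01127 = 0.0006334 mol, which equals the excess n(HNO3).
So n(HNO3) consumed by the sample = 0.01844 - 0.0006334 = 0.01781 mol.
n(Mg(OH)2) = 0.01781 / 2 = 0.008903 mol.
mass Mg(OH)2 = 0.008903 x 58.32 = 0.5192 g, so %Mg(OH)2 = 0.5192/0.7694 x 100 = 67.5%.

67.5%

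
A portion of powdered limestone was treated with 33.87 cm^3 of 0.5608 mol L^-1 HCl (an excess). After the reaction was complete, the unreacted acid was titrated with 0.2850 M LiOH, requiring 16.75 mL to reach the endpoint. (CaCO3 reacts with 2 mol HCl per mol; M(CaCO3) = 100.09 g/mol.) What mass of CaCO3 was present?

0.712 g

Total n(HCl) added = 0.5608 x 0.03387 = 0.01899 mol.
n(LiOH) used = 0.2850 x 0.01675 = 0.004774 mol, which equals the excess n(HCl).
So n(HCl) consumed by the sample = 0.01899 - 0.004774 = 0.01422 mol.
n(CaCO3) = 0.01422 / 2 = 0.007110 mol.
mass = 0.007110 mol x 100.09 g/mol = 0.712 g.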